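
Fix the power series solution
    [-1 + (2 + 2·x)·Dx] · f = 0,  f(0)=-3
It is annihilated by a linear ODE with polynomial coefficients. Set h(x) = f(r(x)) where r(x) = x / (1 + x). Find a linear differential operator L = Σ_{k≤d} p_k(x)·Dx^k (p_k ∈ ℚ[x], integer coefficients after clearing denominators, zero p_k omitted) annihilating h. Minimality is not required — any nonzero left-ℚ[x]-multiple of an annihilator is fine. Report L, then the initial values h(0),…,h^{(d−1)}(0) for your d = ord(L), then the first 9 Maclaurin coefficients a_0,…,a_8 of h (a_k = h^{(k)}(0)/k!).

L = -1 + (2 + 6·x + 4·x^2)·Dx  (order 1).
h: a_k = -3, -3/2, 15/8, -39/16, 423/128, -1197/256, 7059/1024, -21615/2048, 547383/32768, …
ICs: h(0) = -3.

f: a_k = -3, -3/2, 3/8, -3/16, 15/128, -21/256, 63/1024, -99/2048, 1287/32768, …
Change of var in L_f (x↦r) gives L₀.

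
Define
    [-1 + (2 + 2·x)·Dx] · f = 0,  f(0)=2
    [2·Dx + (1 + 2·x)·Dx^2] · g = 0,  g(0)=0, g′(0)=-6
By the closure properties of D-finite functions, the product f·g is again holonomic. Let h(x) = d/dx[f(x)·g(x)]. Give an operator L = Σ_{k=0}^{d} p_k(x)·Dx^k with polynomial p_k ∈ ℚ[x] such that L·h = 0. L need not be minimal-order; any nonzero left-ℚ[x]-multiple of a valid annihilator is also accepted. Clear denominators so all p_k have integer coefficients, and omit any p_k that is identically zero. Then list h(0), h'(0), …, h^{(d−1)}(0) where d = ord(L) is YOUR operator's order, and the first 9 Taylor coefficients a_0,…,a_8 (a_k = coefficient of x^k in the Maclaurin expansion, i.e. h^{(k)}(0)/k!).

f: a_k = 2, 1, -1/4, 1/8, -5/64, 7/128, -21/512, 33/1024, -429/16384, …
g: a_k = 0, -6, 6, -8, 12, -96/5, 32, -384/7, 96, …
Sym-product of L_f,L_g gives L₀ (≤ ord 2).
h₀' ⇒ L via d/dx closure of L₀.
L = (-11 - 4·x + 4·x^2) + (-28 - 36·x + 24·x^2 + 32·x^3)·Dx + (-4 - 8·x + 12·x^2 + 32·x^3 + 16·x^4)·Dx^2  (order 2).
h: a_k = -12, 12, -51/2, 55, -3709/32, 38403/160, -629127/1280, 2238717/2240, -116010231/57344, …
ICs: h(0) = -12, h′(0) = 12.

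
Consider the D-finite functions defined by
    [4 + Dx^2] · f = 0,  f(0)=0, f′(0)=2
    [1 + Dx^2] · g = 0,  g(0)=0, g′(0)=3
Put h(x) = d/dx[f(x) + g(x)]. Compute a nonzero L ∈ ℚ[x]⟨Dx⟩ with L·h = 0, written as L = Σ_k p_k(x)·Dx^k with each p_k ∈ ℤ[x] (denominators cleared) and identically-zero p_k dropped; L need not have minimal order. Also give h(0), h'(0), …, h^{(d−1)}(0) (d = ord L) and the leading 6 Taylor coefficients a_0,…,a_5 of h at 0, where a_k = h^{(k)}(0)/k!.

f: a_k = 0, 2, 0, -4/3, 0, 4/15, …
g: a_k = 0, 3, 0, -1/2, 0, 1/40, …
Weyl lclm of L_f,L_g ⇒ L₀ (ord ≤ 4).
Derive L from L₀ (diff closure).
L = 4 + 5·Dx^2 + Dx^4  (order 4).
h: a_k = 5, 0, -11/2, 0, 35/24, 0, …
ICs: h(0) = 5, h′(0) = 0, h′′(0) = -11, h′′′(0) = 0.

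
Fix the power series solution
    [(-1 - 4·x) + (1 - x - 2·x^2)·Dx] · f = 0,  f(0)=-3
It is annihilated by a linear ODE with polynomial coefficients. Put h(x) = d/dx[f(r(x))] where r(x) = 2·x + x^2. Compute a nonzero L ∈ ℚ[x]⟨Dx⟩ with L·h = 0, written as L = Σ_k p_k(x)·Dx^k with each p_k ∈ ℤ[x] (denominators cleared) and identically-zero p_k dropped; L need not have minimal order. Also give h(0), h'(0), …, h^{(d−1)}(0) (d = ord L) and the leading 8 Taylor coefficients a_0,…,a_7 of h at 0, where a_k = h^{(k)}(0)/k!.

f: a_k = -3, -3, -9, -15, -33, -63, -129, -255, …
Change of var in L_f (x↦r) gives L₀.
h=h₀': d/dx-closure on L₀ ⇒ L.
L = (13 + 52·x + 186·x^2 + 160·x^3 + 40·x^4) + (-1 - 5·x + 26·x^2 + 62·x^3 + 40·x^4 + 8·x^5)·Dx  (order 1).
h: a_k = -6, -78, -468, -2868, -15810, -84618, -438984, -2232648, …
ICs: h(0) = -6.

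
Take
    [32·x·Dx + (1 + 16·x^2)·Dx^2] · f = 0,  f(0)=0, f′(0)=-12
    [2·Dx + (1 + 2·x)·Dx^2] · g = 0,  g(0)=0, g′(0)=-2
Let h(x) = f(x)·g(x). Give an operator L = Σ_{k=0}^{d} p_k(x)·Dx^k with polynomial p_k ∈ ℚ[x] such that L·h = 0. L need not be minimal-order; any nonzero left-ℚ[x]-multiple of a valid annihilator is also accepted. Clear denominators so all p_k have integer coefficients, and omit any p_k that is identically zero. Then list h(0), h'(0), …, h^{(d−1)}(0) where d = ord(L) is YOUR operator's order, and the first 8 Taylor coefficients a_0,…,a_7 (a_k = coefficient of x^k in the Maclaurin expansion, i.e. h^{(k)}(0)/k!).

f: a_k = 0, -12, 0, 64, 0, -3072/5, 0, 49152/7, …
g: a_k = 0, -2, 2, -8/3, 4, -32/5, 32/3, -128/7, …
Product ⇒ symmetric product L₀, ord ≤ 4.
L = (2304 + 8960·x + 114688·x^2 + 552960·x^3 + 983040·x^4 + 851968·x^5 + 1048576·x^7)·Dx + (1032 + 14720·x + 111872·x^2 + 616448·x^3 + 1884160·x^4 + 3047424·x^5 + 2293760·x^6 + 1572864·x^7 + 3670016·x^8)·Dx^2 + (72 + 2512·x + 19968·x^2 + 99072·x^3 + 393216·x^4 + 1019904·x^5 + 1572864·x^6 + 1376256·x^7 + 1572864·x^8 + 2097152·x^9)·Dx^3 + (17 + 132·x + 964·x^2 + 4864·x^3 + 18432·x^4 + 55296·x^5 + 129024·x^6 + 196608·x^7 + 196608·x^8 + 262144·x^9 + 262144·x^10)·Dx^4  (order 4).
h: a_k = 0, 0, 24, -24, -96, 80, 17024/15, -5504/5, …
ICs: h(0) = 0, h′(0) = 0, h′′(0) = 48, h′′′(0) = -144.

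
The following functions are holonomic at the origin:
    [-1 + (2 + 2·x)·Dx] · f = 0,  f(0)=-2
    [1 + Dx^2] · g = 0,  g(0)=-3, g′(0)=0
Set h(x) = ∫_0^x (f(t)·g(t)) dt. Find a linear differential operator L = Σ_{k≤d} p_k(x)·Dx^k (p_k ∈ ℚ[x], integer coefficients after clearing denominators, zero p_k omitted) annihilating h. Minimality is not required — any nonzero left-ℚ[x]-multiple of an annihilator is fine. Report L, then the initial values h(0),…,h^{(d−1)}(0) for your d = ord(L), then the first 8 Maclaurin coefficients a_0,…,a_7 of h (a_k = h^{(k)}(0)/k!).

f: a_k = -2, -1, 1/4, -1/8, 5/64, -7/128, 21/512, -33/1024, …
g: a_k = -3, 0, 3/2, 0, -1/8, 0, 1/240, 0, …
h₀=f·g: eliminate ⇒ L₀, order ≤ 1·2.
h=∫h₀ ⇒ L = L₀·Dx.
L = (7 + 8·x + 4·x^2)·Dx + (-4 - 4·x)·Dx^2 + (4 + 8·x + 4·x^2)·Dx^3  (order 3).
h: a_k = 0, 6, 3/2, -5/4, -9/32, 5/64, 13/768, -349/53760, …
ICs: h(0) = 0, h′(0) = 6, h′′(0) = 3.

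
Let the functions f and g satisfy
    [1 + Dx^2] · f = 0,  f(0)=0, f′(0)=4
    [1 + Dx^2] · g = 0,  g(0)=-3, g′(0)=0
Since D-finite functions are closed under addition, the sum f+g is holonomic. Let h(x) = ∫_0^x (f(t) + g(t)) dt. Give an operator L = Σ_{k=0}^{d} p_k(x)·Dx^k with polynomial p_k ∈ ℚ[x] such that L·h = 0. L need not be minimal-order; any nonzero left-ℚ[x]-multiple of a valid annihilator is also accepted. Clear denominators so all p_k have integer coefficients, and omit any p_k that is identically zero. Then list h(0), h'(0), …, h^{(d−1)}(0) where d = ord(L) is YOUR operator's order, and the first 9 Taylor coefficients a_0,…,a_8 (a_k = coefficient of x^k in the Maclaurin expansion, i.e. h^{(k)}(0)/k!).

f: a_k = 0, 4, 0, -2/3, 0, 1/30, 0, -1/1260, 0, …
g: a_k = -3, 0, 3/2, 0, -1/8, 0, 1/240, 0, -1/13440, …
Weyl lclm of L_f,L_g ⇒ L₀ (ord ≤ 4).
Integrate: L := L₀·Dx.
L = Dx + Dx^3  (order 3).
h: a_k = 0, -3, 2, 1/2, -1/6, -1/40, 1/180, 1/1680, -1/10080, …
ICs: h(0) = 0, h′(0) = -3, h′′(0) = 4.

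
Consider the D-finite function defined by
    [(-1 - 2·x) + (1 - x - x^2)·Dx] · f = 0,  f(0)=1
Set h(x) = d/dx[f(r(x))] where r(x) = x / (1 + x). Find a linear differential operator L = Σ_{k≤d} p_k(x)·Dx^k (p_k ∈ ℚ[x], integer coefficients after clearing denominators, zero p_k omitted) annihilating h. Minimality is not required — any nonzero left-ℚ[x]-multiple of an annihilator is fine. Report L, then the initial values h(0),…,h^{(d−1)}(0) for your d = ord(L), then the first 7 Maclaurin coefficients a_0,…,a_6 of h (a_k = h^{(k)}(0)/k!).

f: a_k = 1, 1, 2, 3, 5, 8, 13, …
Change of var in L_f (x↦r) gives L₀.
h=h₀': d/dx-closure on L₀ ⇒ L.
L = (2 + 6·x + 12·x^2 + 6·x^3) + (-1 - 5·x - 6·x^2 + x^3 + 3·x^4)·Dx  (order 1).
h: a_k = 1, 2, 0, 4, -5, 12, -21, …
ICs: h(0) = 1.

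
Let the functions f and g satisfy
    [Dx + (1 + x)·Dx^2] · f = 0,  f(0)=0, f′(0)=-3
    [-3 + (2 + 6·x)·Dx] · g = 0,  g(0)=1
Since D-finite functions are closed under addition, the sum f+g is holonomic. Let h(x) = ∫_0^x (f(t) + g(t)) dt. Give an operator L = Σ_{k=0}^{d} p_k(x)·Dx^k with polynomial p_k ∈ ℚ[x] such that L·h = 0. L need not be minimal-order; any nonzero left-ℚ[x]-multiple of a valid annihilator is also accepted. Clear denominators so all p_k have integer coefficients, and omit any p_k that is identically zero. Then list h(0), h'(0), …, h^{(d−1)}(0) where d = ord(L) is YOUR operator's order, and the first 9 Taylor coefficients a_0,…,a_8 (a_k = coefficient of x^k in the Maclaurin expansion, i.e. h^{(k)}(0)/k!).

L = (-15 + 9·x)·Dx^2 + (-19 - 6·x + 45·x^2)·Dx^3 + (-2 - 2·x + 18·x^2 + 18·x^3)·Dx^4  (order 4).
h: a_k = 0, 1, -3/4, 1/8, 11/64, -309/640, 2579/2560, -14797/7168, 499053/114688, …
ICs: h(0) = 0, h′(0) = 1, h′′(0) = -3/2, h′′′(0) = 3/4.

f: a_k = 0, -3, 3/2, -1, 3/4, -3/5, 1/2, -3/7, 3/8, …
g: a_k = 1, 3/2, -9/8, 27/16, -405/128, 1701/256, -15309/1024, 72171/2048, -2814669/32768, …
f+g: L₀ = lclm(L_f,L_g), ord ≤ 2+1.
h=∫h₀ ⇒ L = L₀·Dx.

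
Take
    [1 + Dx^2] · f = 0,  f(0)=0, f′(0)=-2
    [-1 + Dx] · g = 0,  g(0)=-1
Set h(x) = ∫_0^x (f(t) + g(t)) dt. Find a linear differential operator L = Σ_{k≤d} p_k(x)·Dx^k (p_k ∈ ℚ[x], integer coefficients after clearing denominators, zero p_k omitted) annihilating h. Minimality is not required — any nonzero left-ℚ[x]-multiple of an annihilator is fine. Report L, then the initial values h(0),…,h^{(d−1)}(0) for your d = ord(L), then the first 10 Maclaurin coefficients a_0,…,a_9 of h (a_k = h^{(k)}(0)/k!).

L = -Dx + Dx^2 - Dx^3 + Dx^4  (order 4).
h: a_k = 0, -1, -3/2, -1/6, 1/24, -1/120, -1/240, -1/5040, 1/40320, -1/362880, …
ICs: h(0) = 0, h′(0) = -1, h′′(0) = -3, h′′′(0) = -1.

f: a_k = 0, -2, 0, 1/3, 0, -1/60, 0, 1/2520, 0, -1/181440, …
g: a_k = -1, -1, -1/2, -1/6, -1/24, -1/120, -1/720, -1/5040, -1/40320, -1/362880, …
h₀=f+g: left-lcm gives L₀, ord ≤ 3.
∫: right-multiply L₀ by Dx.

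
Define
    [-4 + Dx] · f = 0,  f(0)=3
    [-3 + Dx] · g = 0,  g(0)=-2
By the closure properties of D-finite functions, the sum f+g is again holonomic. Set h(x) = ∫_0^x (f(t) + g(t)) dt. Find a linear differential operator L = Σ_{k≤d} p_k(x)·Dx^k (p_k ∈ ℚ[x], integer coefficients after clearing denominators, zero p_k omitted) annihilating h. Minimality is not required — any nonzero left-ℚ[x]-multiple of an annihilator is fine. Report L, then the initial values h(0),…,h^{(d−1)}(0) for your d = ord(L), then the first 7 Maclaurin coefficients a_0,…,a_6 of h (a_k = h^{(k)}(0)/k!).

L = 12·Dx - 7·Dx^2 + Dx^3  (order 3).
h: a_k = 0, 1, 3, 5, 23/4, 101/20, 431/120, …
ICs: h(0) = 0, h′(0) = 1, h′′(0) = 6.

f: a_k = 3, 12, 24, 32, 32, 128/5, 256/15, …
g: a_k = -2, -6, -9, -9, -27/4, -81/20, -81/40, …
L₀ := lclm(L_f,L_g); ord L₀ ≤ 1+1.
∫: right-multiply L₀ by Dx.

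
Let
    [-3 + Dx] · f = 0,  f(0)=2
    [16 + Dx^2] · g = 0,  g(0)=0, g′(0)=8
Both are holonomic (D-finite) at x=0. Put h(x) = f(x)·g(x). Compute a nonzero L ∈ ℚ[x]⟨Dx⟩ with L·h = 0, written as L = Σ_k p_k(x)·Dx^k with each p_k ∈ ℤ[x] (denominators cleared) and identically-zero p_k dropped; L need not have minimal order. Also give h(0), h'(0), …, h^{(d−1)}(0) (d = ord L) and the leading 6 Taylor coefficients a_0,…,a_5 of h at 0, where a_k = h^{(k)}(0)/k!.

L = 25 - 6·Dx + Dx^2  (order 2).
h: a_k = 0, 16, 48, 88/3, -56, -1558/15, …
ICs: h(0) = 0, h′(0) = 16.

f: a_k = 2, 6, 9, 9, 27/4, 81/20, …
g: a_k = 0, 8, 0, -64/3, 0, 256/15, …
L₀ := L_f ⊗_s L_g (sym. prod.), ord ≤ 2.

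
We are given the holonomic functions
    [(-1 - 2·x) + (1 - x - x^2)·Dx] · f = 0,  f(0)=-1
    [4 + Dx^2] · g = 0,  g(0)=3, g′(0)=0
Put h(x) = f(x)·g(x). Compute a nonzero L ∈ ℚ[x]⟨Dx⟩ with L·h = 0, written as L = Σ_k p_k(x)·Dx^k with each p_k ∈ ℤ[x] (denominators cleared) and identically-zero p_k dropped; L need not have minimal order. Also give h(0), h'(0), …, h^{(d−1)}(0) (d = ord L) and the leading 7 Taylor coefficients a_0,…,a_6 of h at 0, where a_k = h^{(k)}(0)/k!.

f: a_k = -1, -1, -2, -3, -5, -8, -13, …
g: a_k = 3, 0, -6, 0, 2, 0, -4/15, …
Product ⇒ symmetric product L₀, ord ≤ 2.
L = (-2 + 4·x + 4·x^2) + (2 + 4·x)·Dx + (-1 + x + x^2)·Dx^2  (order 2).
h: a_k = -3, -3, 0, -3, -5, -8, -191/15, …
ICs: h(0) = -3, h′(0) = -3.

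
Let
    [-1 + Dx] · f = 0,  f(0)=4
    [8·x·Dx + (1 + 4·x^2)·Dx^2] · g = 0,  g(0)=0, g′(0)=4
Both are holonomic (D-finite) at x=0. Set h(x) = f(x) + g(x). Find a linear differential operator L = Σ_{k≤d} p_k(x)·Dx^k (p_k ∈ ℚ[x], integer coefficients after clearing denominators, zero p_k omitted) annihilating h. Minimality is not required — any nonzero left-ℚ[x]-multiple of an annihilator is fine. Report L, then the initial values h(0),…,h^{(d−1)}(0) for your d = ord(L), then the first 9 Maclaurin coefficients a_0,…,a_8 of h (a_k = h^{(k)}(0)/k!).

L = (8 - 8·x - 96·x^2 - 32·x^3)·Dx + (-9 + 88·x^2 - 16·x^4)·Dx^2 + (1 + 8·x + 8·x^2 + 32·x^3 + 16·x^4)·Dx^3  (order 3).
h: a_k = 4, 8, 2, -14/3, 1/6, 77/6, 1/180, -46079/1260, 1/10080, …
ICs: h(0) = 4, h′(0) = 8, h′′(0) = 4.

f: a_k = 4, 4, 2, 2/3, 1/6, 1/30, 1/180, 1/1260, 1/10080, …
g: a_k = 0, 4, 0, -16/3, 0, 64/5, 0, -256/7, 0, …
Sum ⇒ L₀ = lclm(L_f,L_g) in ℚ(x)⟨Dx⟩.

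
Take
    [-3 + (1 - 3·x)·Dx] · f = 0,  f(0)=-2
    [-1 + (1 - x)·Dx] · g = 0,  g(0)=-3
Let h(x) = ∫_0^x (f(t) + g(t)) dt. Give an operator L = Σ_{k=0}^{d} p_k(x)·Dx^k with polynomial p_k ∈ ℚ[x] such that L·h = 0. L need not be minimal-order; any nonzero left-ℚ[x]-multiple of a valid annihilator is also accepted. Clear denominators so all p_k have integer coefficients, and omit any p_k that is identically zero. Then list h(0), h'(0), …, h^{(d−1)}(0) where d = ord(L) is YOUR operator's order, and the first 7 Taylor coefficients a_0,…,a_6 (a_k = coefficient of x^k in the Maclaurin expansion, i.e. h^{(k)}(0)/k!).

L = -6·Dx + (8 - 12·x)·Dx^2 + (-1 + 4·x - 3·x^2)·Dx^3  (order 3).
h: a_k = 0, -5, -9/2, -7, -57/4, -33, -163/2, …
ICs: h(0) = 0, h′(0) = -5, h′′(0) = -9.

f: a_k = -2, -6, -18, -54, -162, -486, -1458, …
g: a_k = -3, -3, -3, -3, -3, -3, -3, …
L₀ := lclm(L_f,L_g); ord L₀ ≤ 1+1.
h=∫h₀ ⇒ L = L₀·Dx.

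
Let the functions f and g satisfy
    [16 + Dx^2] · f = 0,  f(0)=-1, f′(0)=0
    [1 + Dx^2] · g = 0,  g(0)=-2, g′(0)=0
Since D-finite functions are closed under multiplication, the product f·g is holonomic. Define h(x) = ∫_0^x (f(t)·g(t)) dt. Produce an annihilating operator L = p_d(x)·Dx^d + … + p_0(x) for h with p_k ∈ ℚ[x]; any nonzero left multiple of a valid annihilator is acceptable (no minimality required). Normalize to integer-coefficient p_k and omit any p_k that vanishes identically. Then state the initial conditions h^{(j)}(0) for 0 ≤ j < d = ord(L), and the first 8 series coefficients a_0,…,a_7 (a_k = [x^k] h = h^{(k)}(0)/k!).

f: a_k = -1, 0, 8, 0, -32/3, 0, 256/45, 0, …
g: a_k = -2, 0, 1, 0, -1/12, 0, 1/360, 0, …
h₀=f·g: eliminate ⇒ L₀, order ≤ 2·2.
h=∫h₀ ⇒ L = L₀·Dx.
L = 225·Dx + 34·Dx^3 + Dx^5  (order 5).
h: a_k = 0, 2, 0, -17/3, 0, 353/60, 0, -8177/2520, …
ICs: h(0) = 0, h′(0) = 2, h′′(0) = 0, h′′′(0) = -34, h′′′′(0) = 0.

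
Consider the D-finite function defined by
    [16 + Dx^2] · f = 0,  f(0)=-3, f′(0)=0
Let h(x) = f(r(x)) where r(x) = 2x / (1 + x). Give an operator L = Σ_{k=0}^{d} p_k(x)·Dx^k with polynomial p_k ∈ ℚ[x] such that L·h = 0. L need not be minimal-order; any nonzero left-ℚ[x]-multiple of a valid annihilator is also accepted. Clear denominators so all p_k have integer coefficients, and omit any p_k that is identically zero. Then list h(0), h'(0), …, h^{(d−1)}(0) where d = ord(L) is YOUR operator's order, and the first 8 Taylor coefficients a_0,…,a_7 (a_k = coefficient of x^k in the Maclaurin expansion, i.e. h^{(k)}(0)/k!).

f: a_k = -3, 0, 24, 0, -32, 0, 256/15, 0, …
L₀ from L_f via x↦r, Dx↦r'^{-1}Dx.
L = 64 + (2 + 6·x + 6·x^2 + 2·x^3)·Dx + (1 + 4·x + 6·x^2 + 4·x^3 + x^4)·Dx^2  (order 2).
h: a_k = -3, 0, 96, -192, -224, 1664, -53216/15, 15552/5, …
ICs: h(0) = -3, h′(0) = 0.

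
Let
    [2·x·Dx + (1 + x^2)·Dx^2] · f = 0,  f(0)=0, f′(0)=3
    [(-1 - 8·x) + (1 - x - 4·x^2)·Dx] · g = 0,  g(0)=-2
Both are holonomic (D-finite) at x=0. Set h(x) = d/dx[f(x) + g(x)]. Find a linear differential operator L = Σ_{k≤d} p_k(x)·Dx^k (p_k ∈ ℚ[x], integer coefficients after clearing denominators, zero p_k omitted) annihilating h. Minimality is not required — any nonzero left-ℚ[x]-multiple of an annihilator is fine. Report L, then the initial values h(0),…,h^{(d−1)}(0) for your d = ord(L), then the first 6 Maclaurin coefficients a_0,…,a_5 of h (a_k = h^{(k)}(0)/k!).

f: a_k = 0, 3, 0, -1, 0, 3/5, …
g: a_k = -2, -2, -10, -18, -58, -130, …
L₀ := lclm(L_f,L_g); ord L₀ ≤ 2+1.
Differentiate: ansatz ord ≤ ord L₀ ⇒ L.
L = (10 - 40·x - 478·x^2 - 864·x^3 - 2496·x^4 - 384·x^6) + (-28 - 246·x - 316·x^2 - 1182·x^3 - 752·x^4 - 2048·x^5 - 48·x^6 - 384·x^7)·Dx + (5 + 8·x + 32·x^2 - 104·x^3 - 197·x^4 - 128·x^5 - 288·x^6 - 16·x^7 - 64·x^8)·Dx^2  (order 2).
h: a_k = 1, -20, -57, -232, -647, -2172, …
ICs: h(0) = 1, h′(0) = -20.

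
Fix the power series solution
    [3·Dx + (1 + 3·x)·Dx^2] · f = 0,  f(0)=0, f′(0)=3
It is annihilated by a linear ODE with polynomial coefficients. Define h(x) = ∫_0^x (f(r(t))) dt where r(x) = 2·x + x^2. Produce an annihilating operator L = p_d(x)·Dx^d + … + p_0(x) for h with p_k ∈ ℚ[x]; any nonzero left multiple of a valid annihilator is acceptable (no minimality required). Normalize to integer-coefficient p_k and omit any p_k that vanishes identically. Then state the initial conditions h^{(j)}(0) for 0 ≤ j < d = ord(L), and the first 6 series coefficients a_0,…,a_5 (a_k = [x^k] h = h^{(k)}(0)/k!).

L = (5 + 6·x + 3·x^2)·Dx^2 + (1 + 7·x + 9·x^2 + 3·x^3)·Dx^3  (order 3).
h: a_k = 0, 0, 3, -5, 27/2, -441/10, …
ICs: h(0) = 0, h′(0) = 0, h′′(0) = 6.

f: a_k = 0, 3, -9/2, 9, -81/4, 243/5, …
Substitute x→r, Dx→(1/r')Dx; clear ⇒ L₀.
h=∫₀ˣh₀: take L = L₀·Dx.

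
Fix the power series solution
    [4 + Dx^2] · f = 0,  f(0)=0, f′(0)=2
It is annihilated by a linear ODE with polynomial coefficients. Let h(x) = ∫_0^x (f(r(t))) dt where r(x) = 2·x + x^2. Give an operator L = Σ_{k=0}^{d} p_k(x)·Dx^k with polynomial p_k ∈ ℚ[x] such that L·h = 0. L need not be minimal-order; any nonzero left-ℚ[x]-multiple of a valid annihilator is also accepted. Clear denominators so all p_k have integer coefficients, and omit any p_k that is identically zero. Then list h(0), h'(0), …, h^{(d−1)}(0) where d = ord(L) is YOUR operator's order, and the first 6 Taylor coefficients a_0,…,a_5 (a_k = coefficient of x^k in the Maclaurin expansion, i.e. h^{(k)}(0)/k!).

L = (16 + 48·x + 48·x^2 + 16·x^3)·Dx - Dx^2 + (1 + x)·Dx^3  (order 3).
h: a_k = 0, 0, 2, 2/3, -8/3, -16/5, …
ICs: h(0) = 0, h′(0) = 0, h′′(0) = 4.

f: a_k = 0, 2, 0, -4/3, 0, 4/15, …
Substitute x→r, Dx→(1/r')Dx; clear ⇒ L₀.
∫: right-multiply L₀ by Dx.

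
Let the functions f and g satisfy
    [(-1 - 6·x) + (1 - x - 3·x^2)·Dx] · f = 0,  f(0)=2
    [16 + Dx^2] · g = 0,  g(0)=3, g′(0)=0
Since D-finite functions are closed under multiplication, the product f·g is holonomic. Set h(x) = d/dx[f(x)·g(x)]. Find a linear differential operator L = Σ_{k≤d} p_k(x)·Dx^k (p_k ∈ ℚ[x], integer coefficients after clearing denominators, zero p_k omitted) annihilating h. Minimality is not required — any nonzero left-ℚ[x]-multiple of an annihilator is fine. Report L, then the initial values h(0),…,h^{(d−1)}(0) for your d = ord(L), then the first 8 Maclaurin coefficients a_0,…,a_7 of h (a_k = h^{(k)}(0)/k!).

f: a_k = 2, 2, 8, 14, 38, 80, 194, 434, …
g: a_k = 3, 0, -24, 0, 32, 0, -256/15, 0, …
L₀ := L_f ⊗_s L_g (sym. prod.), ord ≤ 2.
h=h₀': d/dx-closure on L₀ ⇒ L.
L = (-26 - 256·x - 640·x^2 + 768·x^3 + 1152·x^4) + (-7 - 26·x + 144·x^2 + 288·x^3)·Dx + (5 - 13·x - 31·x^2 + 48·x^3 + 72·x^4)·Dx^2  (order 2).
h: a_k = 6, -48, -18, -56, -160, -3244/5, -21434/15, -435776/105, …
ICs: h(0) = 6, h′(0) = -48.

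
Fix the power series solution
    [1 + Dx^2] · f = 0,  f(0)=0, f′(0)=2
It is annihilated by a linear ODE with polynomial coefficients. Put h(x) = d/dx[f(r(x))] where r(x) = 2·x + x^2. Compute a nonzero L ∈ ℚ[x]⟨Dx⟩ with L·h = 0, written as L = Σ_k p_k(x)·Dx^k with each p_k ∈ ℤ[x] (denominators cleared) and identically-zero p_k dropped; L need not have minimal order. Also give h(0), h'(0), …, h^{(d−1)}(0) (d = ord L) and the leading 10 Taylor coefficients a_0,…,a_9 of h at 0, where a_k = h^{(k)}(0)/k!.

L = (7 + 16·x + 24·x^2 + 16·x^3 + 4·x^4) + (-3 - 3·x)·Dx + (1 + 2·x + x^2)·Dx^2  (order 2).
h: a_k = 4, 4, -8, -16, -22/3, 6, 404/45, 176/45, -551/630, -27/14, …
ICs: h(0) = 4, h′(0) = 4.

f: a_k = 0, 2, 0, -1/3, 0, 1/60, 0, -1/2520, 0, 1/181440, …
Change of var in L_f (x↦r) gives L₀.
h=h₀': d/dx-closure on L₀ ⇒ L.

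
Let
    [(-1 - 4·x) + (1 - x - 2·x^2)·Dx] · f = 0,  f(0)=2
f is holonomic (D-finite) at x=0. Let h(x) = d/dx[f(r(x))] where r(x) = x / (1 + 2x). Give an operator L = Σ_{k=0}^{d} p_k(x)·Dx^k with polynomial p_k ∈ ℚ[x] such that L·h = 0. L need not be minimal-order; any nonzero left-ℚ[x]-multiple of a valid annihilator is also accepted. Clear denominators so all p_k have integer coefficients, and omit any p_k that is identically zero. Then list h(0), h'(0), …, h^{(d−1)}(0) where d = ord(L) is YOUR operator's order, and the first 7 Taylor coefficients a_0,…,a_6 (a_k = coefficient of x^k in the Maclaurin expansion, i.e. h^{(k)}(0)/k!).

L = 2 + (-1 - 11·x - 36·x^2 - 36·x^3)·Dx  (order 1).
h: a_k = 2, 4, -18, 72, -270, 972, -3402, …
ICs: h(0) = 2.

f: a_k = 2, 2, 6, 10, 22, 42, 86, …
Change of var in L_f (x↦r) gives L₀.
Differentiate: ansatz ord ≤ ord L₀ ⇒ L.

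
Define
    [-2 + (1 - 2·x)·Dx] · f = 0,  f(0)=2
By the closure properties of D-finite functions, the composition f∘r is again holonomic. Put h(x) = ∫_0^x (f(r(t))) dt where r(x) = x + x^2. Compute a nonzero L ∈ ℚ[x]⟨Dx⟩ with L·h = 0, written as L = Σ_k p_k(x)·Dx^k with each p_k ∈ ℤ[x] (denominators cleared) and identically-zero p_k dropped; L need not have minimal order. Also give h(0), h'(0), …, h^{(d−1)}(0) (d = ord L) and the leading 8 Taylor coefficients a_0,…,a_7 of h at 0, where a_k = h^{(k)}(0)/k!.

f: a_k = 2, 4, 8, 16, 32, 64, 128, 256, …
h₀=f(r): pull back L_f along r ⇒ L₀.
∫: right-multiply L₀ by Dx.
L = (2 + 4·x)·Dx + (-1 + 2·x + 2·x^2)·Dx^2  (order 2).
h: a_k = 0, 2, 2, 4, 8, 88/5, 40, 656/7, …
ICs: h(0) = 0, h′(0) = 2.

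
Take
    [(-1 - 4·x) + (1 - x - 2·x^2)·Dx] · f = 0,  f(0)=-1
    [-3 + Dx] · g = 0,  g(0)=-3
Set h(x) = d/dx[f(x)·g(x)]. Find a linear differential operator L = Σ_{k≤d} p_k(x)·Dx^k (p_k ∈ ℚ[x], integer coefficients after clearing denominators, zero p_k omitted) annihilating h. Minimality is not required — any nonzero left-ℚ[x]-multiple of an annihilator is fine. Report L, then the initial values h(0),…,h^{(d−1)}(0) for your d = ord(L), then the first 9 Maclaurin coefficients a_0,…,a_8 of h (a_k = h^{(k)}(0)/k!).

L = (21 + 12·x - 39·x^2 - 12·x^3 + 36·x^4) + (-4 + 3·x + 15·x^2 - 4·x^3 - 12·x^4)·Dx  (order 1).
h: a_k = 12, 63, 207, 1137/2, 1431, 137637/40, 321213/40, 10280043/560, 6608439/160, …
ICs: h(0) = 12.

f: a_k = -1, -1, -3, -5, -11, -21, -43, -85, -171, …
g: a_k = -3, -9, -27/2, -27/2, -81/8, -243/40, -243/80, -729/560, -2187/4480, …
L₀ := L_f ⊗_s L_g (sym. prod.), ord ≤ 1.
Differentiate: ansatz ord ≤ ord L₀ ⇒ L.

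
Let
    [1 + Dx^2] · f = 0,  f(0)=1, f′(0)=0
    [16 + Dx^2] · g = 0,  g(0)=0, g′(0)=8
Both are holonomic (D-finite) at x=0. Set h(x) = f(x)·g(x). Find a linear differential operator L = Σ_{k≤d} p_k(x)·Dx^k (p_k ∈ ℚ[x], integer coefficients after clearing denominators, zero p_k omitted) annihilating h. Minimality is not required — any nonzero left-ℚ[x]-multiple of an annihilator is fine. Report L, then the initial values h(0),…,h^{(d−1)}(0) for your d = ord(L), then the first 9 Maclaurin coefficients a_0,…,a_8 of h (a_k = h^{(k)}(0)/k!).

L = 225 + 34·Dx^2 + Dx^4  (order 4).
h: a_k = 0, 8, 0, -76/3, 0, 421/15, 0, -10039/630, 0, …
ICs: h(0) = 0, h′(0) = 8, h′′(0) = 0, h′′′(0) = -152.

f: a_k = 1, 0, -1/2, 0, 1/24, 0, -1/720, 0, 1/40320, …
g: a_k = 0, 8, 0, -64/3, 0, 256/15, 0, -2048/315, 0, …
f·g: L₀ = L_f ⊗_s L_g, ord ≤ 2·2.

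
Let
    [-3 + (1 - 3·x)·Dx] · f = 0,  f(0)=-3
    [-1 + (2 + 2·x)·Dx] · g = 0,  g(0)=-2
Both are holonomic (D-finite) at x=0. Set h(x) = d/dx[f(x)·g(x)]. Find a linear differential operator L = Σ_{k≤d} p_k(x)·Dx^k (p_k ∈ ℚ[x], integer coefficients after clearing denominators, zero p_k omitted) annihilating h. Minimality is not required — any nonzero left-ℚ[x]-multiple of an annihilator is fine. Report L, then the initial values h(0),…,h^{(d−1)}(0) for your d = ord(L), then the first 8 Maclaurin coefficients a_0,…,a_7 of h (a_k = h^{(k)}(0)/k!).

f: a_k = -3, -9, -27, -81, -243, -729, -2187, -6561, …
g: a_k = -2, -1, 1/4, -1/8, 5/64, -7/128, 21/512, -33/1024, …
L₀ := L_f ⊗_s L_g (sym. prod.), ord ≤ 1.
h=h₀': d/dx-closure on L₀ ⇒ L.
L = (83 + 126·x + 27·x^2) + (-14 + 22·x + 54·x^2 + 18·x^3)·Dx  (order 1).
h: a_k = 21, 249/2, 4491/8, 35913/16, 1077495/128, 7757775/256, 108609543/1024, 744749865/2048, …
ICs: h(0) = 21.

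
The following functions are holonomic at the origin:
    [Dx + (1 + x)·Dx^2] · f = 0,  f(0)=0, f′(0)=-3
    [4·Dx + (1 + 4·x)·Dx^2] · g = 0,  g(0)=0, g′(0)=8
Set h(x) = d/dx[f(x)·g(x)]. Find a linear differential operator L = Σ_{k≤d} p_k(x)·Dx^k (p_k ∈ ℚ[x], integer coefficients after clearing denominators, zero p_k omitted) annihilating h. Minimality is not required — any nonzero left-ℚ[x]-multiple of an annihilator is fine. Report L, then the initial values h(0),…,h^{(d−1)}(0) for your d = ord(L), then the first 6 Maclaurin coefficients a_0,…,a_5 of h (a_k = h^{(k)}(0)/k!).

L = (136 + 320·x + 256·x^2) + (290 + 1464·x + 2400·x^2 + 1280·x^3)·Dx + (92 + 740·x + 1992·x^2 + 2240·x^3 + 896·x^4)·Dx^2 + (5 + 58·x + 245·x^2 + 464·x^3 + 400·x^4 + 128·x^5)·Dx^3  (order 3).
h: a_k = 0, -48, 180, -640, 2350, -44408/5, …
ICs: h(0) = 0, h′(0) = -48, h′′(0) = 360.

f: a_k = 0, -3, 3/2, -1, 3/4, -3/5, …
g: a_k = 0, 8, -16, 128/3, -128, 2048/5, …
h₀=f·g: eliminate ⇒ L₀, order ≤ 2·2.
h₀' ⇒ L via d/dx closure of L₀.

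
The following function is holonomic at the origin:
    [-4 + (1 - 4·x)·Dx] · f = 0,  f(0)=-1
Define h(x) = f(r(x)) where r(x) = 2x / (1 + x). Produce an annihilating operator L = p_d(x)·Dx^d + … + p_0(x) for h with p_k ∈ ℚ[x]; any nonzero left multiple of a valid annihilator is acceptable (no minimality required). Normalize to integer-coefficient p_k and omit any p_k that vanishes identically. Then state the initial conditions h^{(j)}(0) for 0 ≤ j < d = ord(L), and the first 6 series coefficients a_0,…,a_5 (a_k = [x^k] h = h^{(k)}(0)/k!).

L = 8 + (-1 + 6·x + 7·x^2)·Dx  (order 1).
h: a_k = -1, -8, -56, -392, -2744, -19208, …
ICs: h(0) = -1.

f: a_k = -1, -4, -16, -64, -256, -1024, …
L₀ from L_f via x↦r, Dx↦r'^{-1}Dx.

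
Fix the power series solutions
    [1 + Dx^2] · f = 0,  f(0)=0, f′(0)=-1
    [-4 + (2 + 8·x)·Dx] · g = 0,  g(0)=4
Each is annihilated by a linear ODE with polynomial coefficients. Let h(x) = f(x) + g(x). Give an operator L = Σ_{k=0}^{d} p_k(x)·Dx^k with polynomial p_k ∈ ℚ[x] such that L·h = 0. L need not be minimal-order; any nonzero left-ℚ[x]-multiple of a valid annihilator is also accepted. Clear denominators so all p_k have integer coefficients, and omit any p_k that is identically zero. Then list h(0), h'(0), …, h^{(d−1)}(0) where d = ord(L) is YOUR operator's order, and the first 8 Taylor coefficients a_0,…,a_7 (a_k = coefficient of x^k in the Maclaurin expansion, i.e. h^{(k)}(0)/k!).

f: a_k = 0, -1, 0, 1/6, 0, -1/120, 0, 1/5040, …
g: a_k = 4, 8, -8, 16, -40, 112, -336, 1056, …
h₀=f+g: left-lcm gives L₀, ord ≤ 3.
L = (-26 - 16·x - 32·x^2) + (-3 - 4·x + 48·x^2 + 64·x^3)·Dx + (-26 - 16·x - 32·x^2)·Dx^2 + (-3 - 4·x + 48·x^2 + 64·x^3)·Dx^3  (order 3).
h: a_k = 4, 7, -8, 97/6, -40, 13439/120, -336, 5322241/5040, …
ICs: h(0) = 4, h′(0) = 7, h′′(0) = -16.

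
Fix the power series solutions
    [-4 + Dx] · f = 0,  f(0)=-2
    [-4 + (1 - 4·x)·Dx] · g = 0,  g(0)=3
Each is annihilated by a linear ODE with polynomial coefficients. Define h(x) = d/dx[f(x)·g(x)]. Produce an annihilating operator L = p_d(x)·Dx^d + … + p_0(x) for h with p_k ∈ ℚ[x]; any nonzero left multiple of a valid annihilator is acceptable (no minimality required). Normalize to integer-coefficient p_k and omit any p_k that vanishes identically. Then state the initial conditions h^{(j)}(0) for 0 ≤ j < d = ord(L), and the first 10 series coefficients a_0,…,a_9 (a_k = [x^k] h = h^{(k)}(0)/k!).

L = (10 - 32·x + 32·x^2) + (-1 + 6·x - 8·x^2)·Dx  (order 1).
h: a_k = -48, -480, -3072, -16640, -83456, -2003968/5, -5611520/3, -897851392/105, -808067072/21, -161613430784/945, …
ICs: h(0) = -48.

f: a_k = -2, -8, -16, -64/3, -64/3, -256/15, -512/45, -2048/315, -1024/315, -4096/2835, …
g: a_k = 3, 12, 48, 192, 768, 3072, 12288, 49152, 196608, 786432, …
f·g: L₀ = L_f ⊗_s L_g, ord ≤ 1·1.
Differentiate: ansatz ord ≤ ord L₀ ⇒ L.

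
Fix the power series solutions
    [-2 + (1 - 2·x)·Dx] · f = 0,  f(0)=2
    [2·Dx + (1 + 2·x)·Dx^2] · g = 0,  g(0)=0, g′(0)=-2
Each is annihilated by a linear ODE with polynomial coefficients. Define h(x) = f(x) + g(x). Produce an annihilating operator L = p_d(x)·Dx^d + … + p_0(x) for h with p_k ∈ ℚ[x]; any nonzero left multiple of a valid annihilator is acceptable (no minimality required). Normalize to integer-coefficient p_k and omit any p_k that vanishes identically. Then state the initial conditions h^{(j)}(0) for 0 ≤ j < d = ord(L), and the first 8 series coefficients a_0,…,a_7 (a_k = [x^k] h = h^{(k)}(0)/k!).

L = (40 + 16·x)·Dx + (8 + 64·x + 32·x^2)·Dx^2 + (-3 - 2·x + 12·x^2 + 8·x^3)·Dx^3  (order 3).
h: a_k = 2, 2, 10, 40/3, 36, 288/5, 416/3, 1664/7, …
ICs: h(0) = 2, h′(0) = 2, h′′(0) = 20.

f: a_k = 2, 4, 8, 16, 32, 64, 128, 256, …
g: a_k = 0, -2, 2, -8/3, 4, -32/5, 32/3, -128/7, …
f+g: L₀ = lclm(L_f,L_g), ord ≤ 1+2.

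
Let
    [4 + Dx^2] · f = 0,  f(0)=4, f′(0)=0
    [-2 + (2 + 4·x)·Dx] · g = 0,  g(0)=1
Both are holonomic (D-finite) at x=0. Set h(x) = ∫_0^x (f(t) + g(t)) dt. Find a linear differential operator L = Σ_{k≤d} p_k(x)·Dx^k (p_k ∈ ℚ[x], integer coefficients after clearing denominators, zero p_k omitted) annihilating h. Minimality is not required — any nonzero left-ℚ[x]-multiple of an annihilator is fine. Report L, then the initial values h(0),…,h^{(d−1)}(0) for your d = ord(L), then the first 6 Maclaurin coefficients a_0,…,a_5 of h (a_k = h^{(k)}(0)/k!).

f: a_k = 4, 0, -8, 0, 8/3, 0, …
g: a_k = 1, 1, -1/2, 1/2, -5/8, 7/8, …
L₀ := lclm(L_f,L_g); ord L₀ ≤ 2+1.
Integrate: L := L₀·Dx.
L = (-28 - 64·x - 64·x^2)·Dx + (12 + 88·x + 192·x^2 + 128·x^3)·Dx^2 + (-7 - 16·x - 16·x^2)·Dx^3 + (3 + 22·x + 48·x^2 + 32·x^3)·Dx^4  (order 4).
h: a_k = 0, 5, 1/2, -17/6, 1/8, 49/120, …
ICs: h(0) = 0, h′(0) = 5, h′′(0) = 1, h′′′(0) = -17.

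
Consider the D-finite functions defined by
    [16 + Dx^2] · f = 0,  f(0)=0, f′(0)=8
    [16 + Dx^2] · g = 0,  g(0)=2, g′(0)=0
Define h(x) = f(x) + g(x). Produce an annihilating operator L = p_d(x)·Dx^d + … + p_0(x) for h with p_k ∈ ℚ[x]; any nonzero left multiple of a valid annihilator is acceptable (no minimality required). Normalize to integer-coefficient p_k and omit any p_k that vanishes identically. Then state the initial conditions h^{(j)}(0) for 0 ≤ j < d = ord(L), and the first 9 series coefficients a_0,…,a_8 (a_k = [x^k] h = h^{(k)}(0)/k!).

f: a_k = 0, 8, 0, -64/3, 0, 256/15, 0, -2048/315, 0, …
g: a_k = 2, 0, -16, 0, 64/3, 0, -512/45, 0, 1024/315, …
L₀ := lclm(L_f,L_g); ord L₀ ≤ 2+2.
L = 16 + Dx^2  (order 2).
h: a_k = 2, 8, -16, -64/3, 64/3, 256/15, -512/45, -2048/315, 1024/315, …
ICs: h(0) = 2, h′(0) = 8.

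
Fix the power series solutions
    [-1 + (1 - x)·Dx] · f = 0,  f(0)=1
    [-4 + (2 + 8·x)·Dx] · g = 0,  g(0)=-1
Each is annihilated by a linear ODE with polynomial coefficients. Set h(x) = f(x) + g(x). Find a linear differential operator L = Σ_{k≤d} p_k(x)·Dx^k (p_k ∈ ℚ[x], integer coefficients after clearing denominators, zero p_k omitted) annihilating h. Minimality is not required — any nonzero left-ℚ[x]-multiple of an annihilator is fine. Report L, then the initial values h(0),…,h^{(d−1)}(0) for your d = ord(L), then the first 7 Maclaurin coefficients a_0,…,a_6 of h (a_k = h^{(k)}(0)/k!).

f: a_k = 1, 1, 1, 1, 1, 1, 1, …
g: a_k = -1, -2, 2, -4, 10, -28, 84, …
L₀ := lclm(L_f,L_g); ord L₀ ≤ 1+1.
L = (-8 - 12·x) + (6 + 8·x + 36·x^2)·Dx + (1 - 3·x - 22·x^2 + 24·x^3)·Dx^2  (order 2).
h: a_k = 0, -1, 3, -3, 11, -27, 85, …
ICs: h(0) = 0, h′(0) = -1.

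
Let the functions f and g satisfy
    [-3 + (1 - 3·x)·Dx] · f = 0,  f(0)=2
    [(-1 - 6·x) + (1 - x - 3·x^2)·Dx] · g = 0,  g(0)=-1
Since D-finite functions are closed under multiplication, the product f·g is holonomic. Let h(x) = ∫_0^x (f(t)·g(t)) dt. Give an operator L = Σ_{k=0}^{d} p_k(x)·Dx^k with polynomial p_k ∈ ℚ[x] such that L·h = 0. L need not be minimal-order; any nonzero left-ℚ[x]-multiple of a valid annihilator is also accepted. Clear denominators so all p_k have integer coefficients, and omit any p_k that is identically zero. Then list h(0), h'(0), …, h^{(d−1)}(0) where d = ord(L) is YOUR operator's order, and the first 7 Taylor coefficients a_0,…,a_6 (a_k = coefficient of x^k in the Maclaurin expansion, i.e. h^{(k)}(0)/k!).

L = (-4 + 27·x^2)·Dx + (1 - 4·x + 9·x^3)·Dx^2  (order 2).
h: a_k = 0, -2, -4, -32/3, -55/2, -368/5, -592/3, …
ICs: h(0) = 0, h′(0) = -2.

f: a_k = 2, 6, 18, 54, 162, 486, 1458, …
g: a_k = -1, -1, -4, -7, -19, -40, -97, …
h₀=f·g: eliminate ⇒ L₀, order ≤ 1·1.
h=∫h₀ ⇒ L = L₀·Dx.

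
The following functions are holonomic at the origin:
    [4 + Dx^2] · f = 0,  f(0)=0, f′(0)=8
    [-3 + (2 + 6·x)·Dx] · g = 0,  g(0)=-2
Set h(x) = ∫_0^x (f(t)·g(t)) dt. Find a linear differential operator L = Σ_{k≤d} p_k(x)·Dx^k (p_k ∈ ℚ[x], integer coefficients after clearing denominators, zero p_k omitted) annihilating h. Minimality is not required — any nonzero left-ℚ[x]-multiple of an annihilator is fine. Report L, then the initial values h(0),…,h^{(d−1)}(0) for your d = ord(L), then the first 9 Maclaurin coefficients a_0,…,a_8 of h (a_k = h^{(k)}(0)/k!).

f: a_k = 0, 8, 0, -16/3, 0, 16/15, 0, -32/315, 0, …
g: a_k = -2, -3, 9/4, -27/8, 405/64, -1701/128, 15309/512, -72171/1024, 2814669/16384, …
f·g: L₀ = L_f ⊗_s L_g, ord ≤ 2·1.
h=∫h₀ ⇒ L = L₀·Dx.
L = (43 + 96·x + 144·x^2)·Dx + (-12 - 36·x)·Dx^2 + (4 + 24·x + 36·x^2)·Dx^3  (order 3).
h: a_k = 0, 0, -8, -8, 43/6, -11/5, 4379/720, -7321/560, 838883/32256, …
ICs: h(0) = 0, h′(0) = 0, h′′(0) = -16.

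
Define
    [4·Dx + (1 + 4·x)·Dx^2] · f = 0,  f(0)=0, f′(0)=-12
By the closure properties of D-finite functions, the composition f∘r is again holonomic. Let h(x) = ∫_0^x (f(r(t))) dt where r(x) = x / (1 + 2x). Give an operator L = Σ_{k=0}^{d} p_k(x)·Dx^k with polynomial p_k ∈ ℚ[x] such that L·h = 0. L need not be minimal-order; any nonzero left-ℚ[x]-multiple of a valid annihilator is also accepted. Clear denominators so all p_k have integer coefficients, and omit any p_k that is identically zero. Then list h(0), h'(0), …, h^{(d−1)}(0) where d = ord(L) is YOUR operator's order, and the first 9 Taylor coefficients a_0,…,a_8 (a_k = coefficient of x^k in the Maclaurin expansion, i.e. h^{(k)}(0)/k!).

f: a_k = 0, -12, 24, -64, 192, -3072/5, 2048, -49152/7, 24576, …
Substitute x→r, Dx→(1/r')Dx; clear ⇒ L₀.
h=∫h₀ ⇒ L = L₀·Dx.
L = (8 + 24·x)·Dx^2 + (1 + 8·x + 12·x^2)·Dx^3  (order 3).
h: a_k = 0, 0, -6, 16, -52, 192, -3872/5, 3328, -104928/7, …
ICs: h(0) = 0, h′(0) = 0, h′′(0) = -12.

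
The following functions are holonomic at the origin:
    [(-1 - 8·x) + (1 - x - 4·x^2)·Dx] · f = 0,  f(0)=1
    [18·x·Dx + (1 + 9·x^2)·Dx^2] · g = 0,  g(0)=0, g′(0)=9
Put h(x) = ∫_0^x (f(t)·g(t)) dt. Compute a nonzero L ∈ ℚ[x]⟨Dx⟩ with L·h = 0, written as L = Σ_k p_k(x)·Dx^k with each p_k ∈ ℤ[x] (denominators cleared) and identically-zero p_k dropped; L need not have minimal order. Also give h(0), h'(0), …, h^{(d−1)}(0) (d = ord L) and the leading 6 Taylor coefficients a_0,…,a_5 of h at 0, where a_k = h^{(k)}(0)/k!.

L = (8 + 18·x + 216·x^2)·Dx + (2 - 2·x + 36·x^2 + 216·x^3)·Dx^2 + (-1 + x - 5·x^2 + 9·x^3 + 36·x^4)·Dx^3  (order 3).
h: a_k = 0, 0, 9/2, 3, 9/2, 54/5, …
ICs: h(0) = 0, h′(0) = 0, h′′(0) = 9.

f: a_k = 1, 1, 5, 9, 29, 65, …
g: a_k = 0, 9, 0, -27, 0, 729/5, …
L₀ := L_f ⊗_s L_g (sym. prod.), ord ≤ 2.
h=∫₀ˣh₀: take L = L₀·Dx.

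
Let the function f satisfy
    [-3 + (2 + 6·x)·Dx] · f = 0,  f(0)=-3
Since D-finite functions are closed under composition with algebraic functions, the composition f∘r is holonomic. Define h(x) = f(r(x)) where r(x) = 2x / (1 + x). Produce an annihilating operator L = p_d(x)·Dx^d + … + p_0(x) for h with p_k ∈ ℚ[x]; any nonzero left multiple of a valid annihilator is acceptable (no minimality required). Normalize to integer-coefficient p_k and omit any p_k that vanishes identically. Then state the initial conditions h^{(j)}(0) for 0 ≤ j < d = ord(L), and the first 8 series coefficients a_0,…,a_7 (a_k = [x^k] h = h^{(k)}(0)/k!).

f: a_k = -3, -9/2, 27/8, -81/16, 1215/128, -5103/256, 45927/1024, -216513/2048, …
f∘r: x↦r, Dx↦Dx/r' in L_f ⇒ L₀.
L = -3 + (1 + 8·x + 7·x^2)·Dx  (order 1).
h: a_k = -3, -9, 45/2, -153/2, 2583/8, -12411/8, 128961/16, -704925/16, …
ICs: h(0) = -3.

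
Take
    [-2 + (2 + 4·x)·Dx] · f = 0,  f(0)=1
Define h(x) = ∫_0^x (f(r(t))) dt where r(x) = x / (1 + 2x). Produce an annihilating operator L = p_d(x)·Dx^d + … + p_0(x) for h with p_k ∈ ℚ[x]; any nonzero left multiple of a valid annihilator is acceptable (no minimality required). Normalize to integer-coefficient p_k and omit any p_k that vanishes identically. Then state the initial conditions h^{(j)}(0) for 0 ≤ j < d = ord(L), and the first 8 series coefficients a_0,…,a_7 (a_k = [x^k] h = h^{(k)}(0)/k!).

L = -Dx + (1 + 6·x + 8·x^2)·Dx^2  (order 2).
h: a_k = 0, 1, 1/2, -5/6, 13/8, -141/40, 133/16, -2353/112, …
ICs: h(0) = 0, h′(0) = 1.

f: a_k = 1, 1, -1/2, 1/2, -5/8, 7/8, -21/16, 33/16, …
L₀ from L_f via x↦r, Dx↦r'^{-1}Dx.
∫: right-multiply L₀ by Dx.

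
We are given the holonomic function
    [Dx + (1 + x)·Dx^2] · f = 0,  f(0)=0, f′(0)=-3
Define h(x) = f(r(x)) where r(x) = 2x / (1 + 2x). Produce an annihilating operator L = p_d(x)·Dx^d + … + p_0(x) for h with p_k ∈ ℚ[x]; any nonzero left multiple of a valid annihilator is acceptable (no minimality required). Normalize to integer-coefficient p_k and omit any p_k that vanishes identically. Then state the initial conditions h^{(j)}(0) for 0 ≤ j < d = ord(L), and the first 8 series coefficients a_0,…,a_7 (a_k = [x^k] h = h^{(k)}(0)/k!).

f: a_k = 0, -3, 3/2, -1, 3/4, -3/5, 1/2, -3/7, …
Substitute x→r, Dx→(1/r')Dx; clear ⇒ L₀.
L = (6 + 16·x)·Dx + (1 + 6·x + 8·x^2)·Dx^2  (order 2).
h: a_k = 0, -6, 18, -56, 180, -2976/5, 2016, -48768/7, …
ICs: h(0) = 0, h′(0) = -6.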